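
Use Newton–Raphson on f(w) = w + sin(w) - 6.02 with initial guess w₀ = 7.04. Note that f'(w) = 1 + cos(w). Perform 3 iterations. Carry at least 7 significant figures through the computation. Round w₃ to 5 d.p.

w_0 = 7.040000: f = 1.706609, f' = 1.727027 → w_1 = 7.040000 - (1.706609)/(1.727027) = 6.051822
w_1 = 6.051822: f = -0.197482, f' = 1.973355 → w_2 = 6.051822 - (-0.197482)/(1.973355) = 6.151897
w_2 = 6.151897: f = 0.000985, f' = 1.991394 → w_3 = 6.151897 - (0.000985)/(1.991394) = 6.151402

6.15140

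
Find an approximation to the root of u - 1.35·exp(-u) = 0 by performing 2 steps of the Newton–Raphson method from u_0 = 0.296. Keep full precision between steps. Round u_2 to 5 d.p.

Newton update: u ← u − f(u)/f'(u).
f'(u) = 1 + 1.35·exp(-u)
u_0 = 0.296000: f = -0.708113, f' = 2.004113 → u_1 = 0.296000 - (-0.708113)/(2.004113) = 0.649330
u_1 = 0.649330: f = -0.055904, f' = 1.705234 → u_2 = 0.649330 - (-0.055904)/(1.705234) = 0.682114

0.68211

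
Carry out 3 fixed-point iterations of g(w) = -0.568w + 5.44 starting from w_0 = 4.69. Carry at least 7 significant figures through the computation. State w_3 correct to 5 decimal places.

w_1 = g(4.690000) = 2.776080
w_2 = g(2.776080) = 3.863187
w_3 = g(3.863187) = 3.245710

3.24571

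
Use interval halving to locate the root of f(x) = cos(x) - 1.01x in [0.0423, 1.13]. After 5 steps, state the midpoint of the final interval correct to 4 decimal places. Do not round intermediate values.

0.7391

f(0.042300) = 0.956382, f(1.130000) = -0.714640 (opposite signs)
step 1: m = 0.586150, f(m) = 0.241065 > 0 → root in [0.586150, 1.130000]
step 2: m = 0.858075, f(m) = -0.212761 < 0 → root in [0.586150, 0.858075]
step 3: m = 0.722112, f(m) = 0.021077 > 0 → root in [0.722112, 0.858075]
step 4: m = 0.790094, f(m) = -0.094216 < 0 → root in [0.722112, 0.790094]
step 5: m = 0.756103, f(m) = -0.036149 < 0 → root in [0.722112, 0.756103]
Midpoint of [0.722112, 0.756103] = 0.739108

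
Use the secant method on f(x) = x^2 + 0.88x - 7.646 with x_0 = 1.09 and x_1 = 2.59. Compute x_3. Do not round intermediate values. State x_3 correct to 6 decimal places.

f(x_0) = -5.498700, f(x_1) = 1.341300
x_2 = 2.590000 - (1.341300)·(2.590000 - 1.090000)/(1.341300 - (-5.498700)) = 2.295855; f(x_2) = -0.354696
x_3 = 2.295855 - (-0.354696)·(2.295855 - 2.590000)/(-0.354696 - (1.341300)) = 2.357372; f(x_3) = -0.014310

2.357372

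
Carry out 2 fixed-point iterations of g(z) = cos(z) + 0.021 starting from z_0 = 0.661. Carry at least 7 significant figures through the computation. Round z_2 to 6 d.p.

0.710224

z_1 = g(0.661000) = 0.810379
z_2 = g(0.810379) = 0.710224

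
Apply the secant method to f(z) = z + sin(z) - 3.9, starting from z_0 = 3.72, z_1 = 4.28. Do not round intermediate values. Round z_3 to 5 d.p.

f(z_0) = -0.726691, f(z_1) = -0.527967
z_2 = 4.280000 - (-0.527967)·(4.280000 - 3.720000)/(-0.527967 - (-0.726691)) = 5.767802; f(z_2) = 1.374934
z_3 = 5.767802 - (1.374934)·(5.767802 - 4.280000)/(1.374934 - (-0.527967)) = 4.692796; f(z_3) = -0.207012

4.69280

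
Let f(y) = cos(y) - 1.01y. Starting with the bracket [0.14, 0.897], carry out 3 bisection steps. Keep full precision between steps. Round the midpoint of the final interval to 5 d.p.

f(0.140000) = 0.848816, f(0.897000) = -0.282013 (opposite signs)
step 1: m = 0.518500, f(m) = 0.344879 > 0 → root in [0.518500, 0.897000]
step 2: m = 0.707750, f(m) = 0.044999 > 0 → root in [0.707750, 0.897000]
step 3: m = 0.802375, f(m) = -0.115398 < 0 → root in [0.707750, 0.802375]
Midpoint of [0.707750, 0.802375] = 0.755062

0.75506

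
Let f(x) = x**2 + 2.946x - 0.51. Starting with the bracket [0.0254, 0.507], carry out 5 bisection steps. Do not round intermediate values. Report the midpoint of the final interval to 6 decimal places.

f(0.025400) = -0.434526, f(0.507000) = 1.240671 (opposite signs)
step 1: m = 0.266200, f(m) = 0.345088 > 0 → root in [0.025400, 0.266200]
step 2: m = 0.145800, f(m) = -0.059216 < 0 → root in [0.145800, 0.266200]
step 3: m = 0.206000, f(m) = 0.139312 > 0 → root in [0.145800, 0.206000]
step 4: m = 0.175900, f(m) = 0.039142 > 0 → root in [0.145800, 0.175900]
step 5: m = 0.160850, f(m) = -0.010263 < 0 → root in [0.160850, 0.175900]
Midpoint of [0.160850, 0.175900] = 0.168375

0.168375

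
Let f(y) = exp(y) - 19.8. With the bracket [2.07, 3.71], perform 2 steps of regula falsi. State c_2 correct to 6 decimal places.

f(2.070000) = -11.875177, f(3.710000) = 21.053807
step 1: c = 2.661433, f(c) = -5.483208 < 0 → new bracket [2.661433, 3.710000]
step 2: c = 2.878093, f(c) = -2.019664 < 0 → new bracket [2.878093, 3.710000]

2.878093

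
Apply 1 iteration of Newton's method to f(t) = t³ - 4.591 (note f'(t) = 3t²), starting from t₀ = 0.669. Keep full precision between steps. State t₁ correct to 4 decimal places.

t_0 = 0.669000: f = -4.291582, f' = 1.342683 → t_1 = 0.669000 - (-4.291582)/(1.342683) = 3.865273

3.8653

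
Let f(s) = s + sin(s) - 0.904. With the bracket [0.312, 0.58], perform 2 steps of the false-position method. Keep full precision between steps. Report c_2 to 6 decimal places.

False-position update: c = (a·f(b) − b·f(a))/(f(b) − f(a)); replace the endpoint whose sign matches f(c).
f(0.312000) = -0.285037, f(0.580000) = 0.224024
step 1: c = 0.462061, f(c) = 0.003854 > 0 → new bracket [0.312000, 0.462061]
step 2: c = 0.460059, f(c) = 0.000059 > 0 → new bracket [0.312000, 0.460059]

0.460059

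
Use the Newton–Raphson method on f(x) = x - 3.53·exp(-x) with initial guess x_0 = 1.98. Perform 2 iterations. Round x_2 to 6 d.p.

1.128031

f'(x) = 1 + 3.53·exp(-x)
x_0 = 1.980000: f = 1.492616, f' = 1.487384 → x_1 = 1.980000 - (1.492616)/(1.487384) = 0.976483
x_1 = 0.976483: f = -0.353033, f' = 2.329516 → x_2 = 0.976483 - (-0.353033)/(2.329516) = 1.128031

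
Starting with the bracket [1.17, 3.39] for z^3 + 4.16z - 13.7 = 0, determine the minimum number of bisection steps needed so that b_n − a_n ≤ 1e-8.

Initial width b − a = 3.39 − 1.17 = 2.220000.
After n steps the width is (b−a)/2^n; need (b−a)/2^n ≤ 1e-8.
So n ≥ log₂(2.220000/1e-8) = log₂(222000000.0000) ≈ 27.7260.
Hence n = 28.

28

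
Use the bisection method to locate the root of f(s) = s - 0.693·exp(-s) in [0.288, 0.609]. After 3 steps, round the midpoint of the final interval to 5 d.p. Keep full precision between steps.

0.42844

f(0.288000) = -0.231585, f(0.609000) = 0.232081 (opposite signs)
step 1: m = 0.448500, f(m) = 0.005960 > 0 → root in [0.288000, 0.448500]
step 2: m = 0.368250, f(m) = -0.111267 < 0 → root in [0.368250, 0.448500]
step 3: m = 0.408375, f(m) = -0.052283 < 0 → root in [0.408375, 0.448500]
Midpoint of [0.408375, 0.448500] = 0.428438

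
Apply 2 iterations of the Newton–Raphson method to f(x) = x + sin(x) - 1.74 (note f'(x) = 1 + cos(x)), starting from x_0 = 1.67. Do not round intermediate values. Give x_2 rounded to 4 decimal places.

0.9193

x_0 = 1.670000: f = 0.925083, f' = 0.900959 → x_1 = 1.670000 - (0.925083)/(0.900959) = 0.643224
x_1 = 0.643224: f = -0.496998, f' = 1.800166 → x_2 = 0.643224 - (-0.496998)/(1.800166) = 0.919308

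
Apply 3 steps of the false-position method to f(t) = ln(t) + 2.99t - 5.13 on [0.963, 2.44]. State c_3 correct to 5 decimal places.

f(0.963000) = -2.288332, f(2.440000) = 3.057598
step 1: c = 1.595232, f(c) = 0.106762 > 0 → new bracket [0.963000, 1.595232]
step 2: c = 1.567050, f(c) = 0.004674 > 0 → new bracket [0.963000, 1.567050]
step 3: c = 1.565819, f(c) = 0.000206 > 0 → new bracket [0.963000, 1.565819]

1.56582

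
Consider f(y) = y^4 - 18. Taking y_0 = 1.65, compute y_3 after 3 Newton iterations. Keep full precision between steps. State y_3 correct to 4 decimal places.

f'(y) = 4y^3
y_0 = 1.650000: f = -10.587994, f' = 17.968500 → y_1 = 1.650000 - (-10.587994)/(17.968500) = 2.239253
y_1 = 2.239253: f = 7.142746, f' = 44.912737 → y_2 = 2.239253 - (7.142746)/(44.912737) = 2.080217
y_2 = 2.080217: f = 0.725548, f' = 36.006914 → y_3 = 2.080217 - (0.725548)/(36.006914) = 2.060067

2.0601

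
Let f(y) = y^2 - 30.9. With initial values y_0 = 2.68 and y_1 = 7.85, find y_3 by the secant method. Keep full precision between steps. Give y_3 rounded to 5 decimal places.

f(y_0) = -23.717600, f(y_1) = 30.722500
y_2 = 7.850000 - (30.722500)·(7.850000 - 2.680000)/(30.722500 - (-23.717600)) = 4.932384; f(y_2) = -6.571591
y_3 = 4.932384 - (-6.571591)·(4.932384 - 7.850000)/(-6.571591 - (30.722500)) = 5.446497; f(y_3) = -1.235673

5.44650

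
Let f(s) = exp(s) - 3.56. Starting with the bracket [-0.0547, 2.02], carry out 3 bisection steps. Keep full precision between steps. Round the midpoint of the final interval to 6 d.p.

f(-0.054700) = -2.613231, f(2.020000) = 3.978325 (opposite signs)
step 1: m = 0.982650, f(m) = -0.888474 < 0 → root in [0.982650, 2.020000]
step 2: m = 1.501325, f(m) = 0.927631 > 0 → root in [0.982650, 1.501325]
step 3: m = 1.241988, f(m) = -0.097512 < 0 → root in [1.241988, 1.501325]
Midpoint of [1.241988, 1.501325] = 1.371656

1.371656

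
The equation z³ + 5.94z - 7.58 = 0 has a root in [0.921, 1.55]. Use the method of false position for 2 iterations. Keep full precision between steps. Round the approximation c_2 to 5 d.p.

f(0.921000) = -1.328030, f(1.550000) = 5.350875
step 1: c = 1.046070, f(c) = -0.221669 < 0 → new bracket [1.046070, 1.550000]
step 2: c = 1.066116, f(c) = -0.035522 < 0 → new bracket [1.066116, 1.550000]

1.06612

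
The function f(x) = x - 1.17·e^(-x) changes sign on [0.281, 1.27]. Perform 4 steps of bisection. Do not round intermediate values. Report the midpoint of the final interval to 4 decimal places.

f(0.281000) = -0.602383, f(1.270000) = 0.941427 (opposite signs)
step 1: m = 0.775500, f(m) = 0.236746 > 0 → root in [0.281000, 0.775500]
step 2: m = 0.528250, f(m) = -0.161624 < 0 → root in [0.528250, 0.775500]
step 3: m = 0.651875, f(m) = 0.042226 > 0 → root in [0.528250, 0.651875]
step 4: m = 0.590063, f(m) = -0.058460 < 0 → root in [0.590063, 0.651875]
Midpoint of [0.590063, 0.651875] = 0.620969

0.6210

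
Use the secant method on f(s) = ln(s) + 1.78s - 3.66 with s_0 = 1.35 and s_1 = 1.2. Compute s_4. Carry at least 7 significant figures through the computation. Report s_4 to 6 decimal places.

1.743786

Secant update: s_(k+1) = s_k − f(s_k)·(s_k − s_(k-1))/(f(s_k) − f(s_(k-1))).
f(s_0) = -0.956895, f(s_1) = -1.341678
s_2 = 1.200000 - (-1.341678)·(1.200000 - 1.350000)/(-1.341678 - (-0.956895)) = 1.723027; f(s_2) = -0.048930
s_3 = 1.723027 - (-0.048930)·(1.723027 - 1.200000)/(-0.048930 - (-1.341678)) = 1.742823; f(s_3) = -0.002269
s_4 = 1.742823 - (-0.002269)·(1.742823 - 1.723027)/(-0.002269 - (-0.048930)) = 1.743786; f(s_4) = -0.000003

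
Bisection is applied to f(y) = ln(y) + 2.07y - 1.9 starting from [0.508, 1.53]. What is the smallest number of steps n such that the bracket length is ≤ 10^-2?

7

Initial width b − a = 1.53 − 0.508 = 1.022000.
After n steps the width is (b−a)/2^n; need (b−a)/2^n ≤ 10^-2.
So n ≥ log₂(1.022000/10^-2) = log₂(102.2000) ≈ 6.6753.
Hence n = 7.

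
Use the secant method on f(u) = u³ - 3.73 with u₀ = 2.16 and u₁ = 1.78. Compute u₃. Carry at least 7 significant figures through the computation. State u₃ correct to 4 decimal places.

f(u_0) = 6.347696, f(u_1) = 1.909752
u_2 = 1.780000 - (1.909752)·(1.780000 - 2.160000)/(1.909752 - (6.347696)) = 1.616477; f(u_2) = 0.493851
u_3 = 1.616477 - (0.493851)·(1.616477 - 1.780000)/(0.493851 - (1.909752)) = 1.559442; f(u_3) = 0.062343

1.5594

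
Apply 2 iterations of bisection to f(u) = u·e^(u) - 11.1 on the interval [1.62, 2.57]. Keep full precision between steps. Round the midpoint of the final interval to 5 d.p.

1.73875

f(1.620000) = -2.913994, f(2.570000) = 22.479169 (opposite signs)
step 1: m = 2.095000, f(m) = 5.922799 > 0 → root in [1.620000, 2.095000]
step 2: m = 1.857500, f(m) = 0.802298 > 0 → root in [1.620000, 1.857500]
Midpoint of [1.620000, 1.857500] = 1.738750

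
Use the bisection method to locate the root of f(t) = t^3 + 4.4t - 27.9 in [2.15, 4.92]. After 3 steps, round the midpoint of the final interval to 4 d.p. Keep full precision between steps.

f(2.150000) = -8.501625, f(4.920000) = 112.843488 (opposite signs)
step 1: m = 3.535000, f(m) = 31.828155 > 0 → root in [2.150000, 3.535000]
step 2: m = 2.842500, f(m) = 7.573849 > 0 → root in [2.150000, 2.842500]
step 3: m = 2.496250, f(m) = -1.361707 < 0 → root in [2.496250, 2.842500]
Midpoint of [2.496250, 2.842500] = 2.669375

2.6694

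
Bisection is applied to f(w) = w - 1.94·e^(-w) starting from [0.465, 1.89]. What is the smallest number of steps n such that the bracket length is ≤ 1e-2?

Initial width b − a = 1.89 − 0.465 = 1.425000.
After n steps the width is (b−a)/2^n; need (b−a)/2^n ≤ 1e-2.
So n ≥ log₂(1.425000/1e-2) = log₂(142.5000) ≈ 7.1548.
Hence n = 8.

8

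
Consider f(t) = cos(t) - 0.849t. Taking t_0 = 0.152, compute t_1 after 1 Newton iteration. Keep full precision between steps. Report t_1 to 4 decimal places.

1.0111

f'(t) = -sin(t) - 0.849
t_0 = 0.152000: f = 0.859422, f' = -1.000415 → t_1 = 0.152000 - (0.859422)/(-1.000415) = 1.011065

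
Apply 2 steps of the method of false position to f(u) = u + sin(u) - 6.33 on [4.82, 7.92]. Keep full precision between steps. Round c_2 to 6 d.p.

f(4.820000) = -2.504216, f(7.920000) = 2.587822
step 1: c = 6.344551, f(c) = 0.075877 > 0 → new bracket [4.820000, 6.344551]
step 2: c = 6.299715, f(c) = -0.013755 < 0 → new bracket [6.299715, 6.344551]

6.299715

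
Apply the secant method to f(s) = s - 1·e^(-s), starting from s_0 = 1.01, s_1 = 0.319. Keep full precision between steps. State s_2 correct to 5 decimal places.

0.58649

Secant update: s_(k+1) = s_k − f(s_k)·(s_k − s_(k-1))/(f(s_k) − f(s_(k-1))).
f(s_0) = 0.645781, f(s_1) = -0.407876
s_2 = 0.319000 - (-0.407876)·(0.319000 - 1.010000)/(-0.407876 - (0.645781)) = 0.586489; f(s_2) = 0.030213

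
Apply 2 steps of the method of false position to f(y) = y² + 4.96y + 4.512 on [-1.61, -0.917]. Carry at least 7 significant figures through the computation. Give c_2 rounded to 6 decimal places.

f(-1.610000) = -0.881500, f(-0.917000) = 0.804569
step 1: c = -1.247690, f(c) = -0.119812 < 0 → new bracket [-1.247690, -0.917000]
step 2: c = -1.204828, f(c) = -0.012337 < 0 → new bracket [-1.204828, -0.917000]

-1.204828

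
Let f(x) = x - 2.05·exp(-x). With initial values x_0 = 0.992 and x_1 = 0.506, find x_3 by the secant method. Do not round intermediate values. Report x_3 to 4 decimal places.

0.8649

f(x_0) = 0.231790, f(x_1) = -0.729950
x_2 = 0.506000 - (-0.729950)·(0.506000 - 0.992000)/(-0.729950 - (0.231790)) = 0.874869; f(x_2) = 0.020189
x_3 = 0.874869 - (0.020189)·(0.874869 - 0.506000)/(0.020189 - (-0.729950)) = 0.864941; f(x_3) = 0.001734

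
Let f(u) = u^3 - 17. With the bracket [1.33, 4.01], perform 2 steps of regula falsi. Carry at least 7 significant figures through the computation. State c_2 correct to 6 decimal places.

2.301788

f(1.330000) = -14.647363, f(4.010000) = 47.481201
step 1: c = 1.961834, f(c) = -9.449309 < 0 → new bracket [1.961834, 4.010000]
step 2: c = 2.301788, f(c) = -4.804604 < 0 → new bracket [2.301788, 4.010000]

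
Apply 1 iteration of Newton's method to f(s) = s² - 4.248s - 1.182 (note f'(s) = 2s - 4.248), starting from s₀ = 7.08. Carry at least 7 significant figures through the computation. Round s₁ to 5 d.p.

Newton update: s ← s − f(s)/f'(s).
s_0 = 7.080000: f = 18.868560, f' = 9.912000 → s_1 = 7.080000 - (18.868560)/(9.912000) = 5.176392

5.17639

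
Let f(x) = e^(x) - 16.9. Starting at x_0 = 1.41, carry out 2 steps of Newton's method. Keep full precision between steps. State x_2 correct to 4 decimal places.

Newton update: x ← x − f(x)/f'(x).
f'(x) = e^(x)
x_0 = 1.410000: f = -12.804045, f' = 4.095955 → x_1 = 1.410000 - (-12.804045)/(4.095955) = 4.536021
x_1 = 4.536021: f = 76.418790, f' = 93.318790 → x_2 = 4.536021 - (76.418790)/(93.318790) = 3.717121

3.7171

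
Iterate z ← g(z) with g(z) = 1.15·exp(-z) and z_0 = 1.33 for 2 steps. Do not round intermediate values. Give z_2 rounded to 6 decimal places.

z_1 = g(1.330000) = 0.304149
z_2 = g(0.304149) = 0.848414

0.848414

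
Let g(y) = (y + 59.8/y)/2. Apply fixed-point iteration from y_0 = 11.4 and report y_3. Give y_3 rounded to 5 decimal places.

7.73307

y_1 = g(11.400000) = 8.322807
y_2 = g(8.322807) = 7.753941
y_3 = g(7.753941) = 7.733074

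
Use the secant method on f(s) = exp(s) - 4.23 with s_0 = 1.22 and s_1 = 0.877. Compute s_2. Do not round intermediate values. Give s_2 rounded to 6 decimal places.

1.513932

Secant update: s_(k+1) = s_k − f(s_k)·(s_k − s_(k-1))/(f(s_k) − f(s_(k-1))).
f(s_0) = -0.842812, f(s_1) = -1.826322
s_2 = 0.877000 - (-1.826322)·(0.877000 - 1.220000)/(-1.826322 - (-0.842812)) = 1.513932; f(s_2) = 0.314563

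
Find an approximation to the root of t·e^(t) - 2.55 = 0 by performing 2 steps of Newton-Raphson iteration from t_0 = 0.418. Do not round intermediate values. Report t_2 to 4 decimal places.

f'(t) = (t + 1)·e^(t)
t_0 = 0.418000: f = -1.915091, f' = 2.153830 → t_1 = 0.418000 - (-1.915091)/(2.153830) = 1.307156
t_1 = 1.307156: f = 2.280792, f' = 8.526441 → t_2 = 1.307156 - (2.280792)/(8.526441) = 1.039660

1.0397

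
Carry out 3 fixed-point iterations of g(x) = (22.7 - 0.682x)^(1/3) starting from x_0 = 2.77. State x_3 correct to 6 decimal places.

2.751181

x_1 = g(2.770000) = 2.750616
x_2 = g(2.750616) = 2.751199
x_3 = g(2.751199) = 2.751181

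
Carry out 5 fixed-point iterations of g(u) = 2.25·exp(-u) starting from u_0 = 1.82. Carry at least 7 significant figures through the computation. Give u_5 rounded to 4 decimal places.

u_1 = g(1.820000) = 0.364558
u_2 = g(0.364558) = 1.562633
u_3 = g(1.562633) = 0.471563
u_4 = g(0.471563) = 1.404059
u_5 = g(1.404059) = 0.552596

0.5526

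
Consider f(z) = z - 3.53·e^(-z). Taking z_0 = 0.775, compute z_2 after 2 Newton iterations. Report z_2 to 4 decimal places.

1.1345

Newton update: z ← z − f(z)/f'(z).
f'(z) = 1 + 3.53·e^(-z)
z_0 = 0.775000: f = -0.851284, f' = 2.626284 → z_1 = 0.775000 - (-0.851284)/(2.626284) = 1.099140
z_1 = 1.099140: f = -0.076905, f' = 2.176046 → z_2 = 1.099140 - (-0.076905)/(2.176046) = 1.134482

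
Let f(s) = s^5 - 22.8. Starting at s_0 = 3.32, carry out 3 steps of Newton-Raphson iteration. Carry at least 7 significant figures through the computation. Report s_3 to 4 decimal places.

1.9738

f'(s) = 5s^4
s_0 = 3.320000: f = 380.557762, f' = 607.466509 → s_1 = 3.320000 - (380.557762)/(607.466509) = 2.693533
s_1 = 2.693533: f = 118.978850, f' = 263.183807 → s_2 = 2.693533 - (118.978850)/(263.183807) = 2.241458
s_2 = 2.241458: f = 33.778685, f' = 126.209569 → s_3 = 2.241458 - (33.778685)/(126.209569) = 1.973818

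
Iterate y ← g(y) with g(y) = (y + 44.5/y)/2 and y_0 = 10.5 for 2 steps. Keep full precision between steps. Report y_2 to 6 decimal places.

y_1 = g(10.500000) = 7.369048
y_2 = g(7.369048) = 6.703910

6.703910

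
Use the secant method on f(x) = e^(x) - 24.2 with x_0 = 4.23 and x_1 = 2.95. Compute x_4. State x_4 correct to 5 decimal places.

f(x_0) = 44.517232, f(x_1) = -5.094046
x_2 = 2.950000 - (-5.094046)·(2.950000 - 4.230000)/(-5.094046 - (44.517232)) = 3.081429; f(x_2) = -2.410474
x_3 = 3.081429 - (-2.410474)·(3.081429 - 2.950000)/(-2.410474 - (-5.094046)) = 3.199484; f(x_3) = 0.319866
x_4 = 3.199484 - (0.319866)·(3.199484 - 3.081429)/(0.319866 - (-2.410474)) = 3.185653; f(x_4) = -0.016918

3.18565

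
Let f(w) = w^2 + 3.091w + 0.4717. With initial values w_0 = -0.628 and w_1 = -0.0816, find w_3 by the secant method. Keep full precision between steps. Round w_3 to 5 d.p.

f(w_0) = -1.075064, f(w_1) = 0.226133
w_2 = -0.081600 - (0.226133)·(-0.081600 - -0.628000)/(0.226133 - (-1.075064)) = -0.176558; f(w_2) = -0.042868
w_3 = -0.176558 - (-0.042868)·(-0.176558 - -0.081600)/(-0.042868 - (0.226133)) = -0.161425; f(w_3) = -0.001208

-0.16143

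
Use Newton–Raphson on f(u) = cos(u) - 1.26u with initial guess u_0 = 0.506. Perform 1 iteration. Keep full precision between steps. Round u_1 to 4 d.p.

0.6419

Newton update: u ← u − f(u)/f'(u).
f'(u) = -sin(u) - 1.26
u_0 = 0.506000: f = 0.237130, f' = -1.744682 → u_1 = 0.506000 - (0.237130)/(-1.744682) = 0.641916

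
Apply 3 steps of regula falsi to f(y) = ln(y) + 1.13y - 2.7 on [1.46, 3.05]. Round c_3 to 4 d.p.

1.8466

f(1.460000) = -0.671764, f(3.050000) = 1.861642
step 1: c = 1.881608, f(c) = 0.058344 > 0 → new bracket [1.460000, 1.881608]
step 2: c = 1.847917, f(c) = 0.002205 > 0 → new bracket [1.460000, 1.847917]
step 3: c = 1.846648, f(c) = 0.000084 > 0 → new bracket [1.460000, 1.846648]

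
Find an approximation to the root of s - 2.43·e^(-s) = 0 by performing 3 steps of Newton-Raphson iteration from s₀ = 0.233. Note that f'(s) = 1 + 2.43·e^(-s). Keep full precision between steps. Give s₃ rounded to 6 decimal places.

s_0 = 0.233000: f = -1.691933, f' = 2.924933 → s_1 = 0.233000 - (-1.691933)/(2.924933) = 0.811452
s_1 = 0.811452: f = -0.267985, f' = 2.079437 → s_2 = 0.811452 - (-0.267985)/(2.079437) = 0.940326
s_2 = 0.940326: f = -0.008591, f' = 1.948917 → s_3 = 0.940326 - (-0.008591)/(1.948917) = 0.944734

0.944734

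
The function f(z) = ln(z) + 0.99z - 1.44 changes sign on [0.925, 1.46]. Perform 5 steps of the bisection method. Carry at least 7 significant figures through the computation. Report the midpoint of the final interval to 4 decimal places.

f(0.925000) = -0.602212, f(1.460000) = 0.383836 (opposite signs)
step 1: m = 1.192500, f(m) = -0.083373 < 0 → root in [1.192500, 1.460000]
step 2: m = 1.326250, f(m) = 0.155343 > 0 → root in [1.192500, 1.326250]
step 3: m = 1.259375, f(m) = 0.037397 > 0 → root in [1.192500, 1.259375]
step 4: m = 1.225937, f(m) = -0.022616 < 0 → root in [1.225937, 1.259375]
step 5: m = 1.242656, f(m) = 0.007481 > 0 → root in [1.225937, 1.242656]
Midpoint of [1.225937, 1.242656] = 1.234297

1.2343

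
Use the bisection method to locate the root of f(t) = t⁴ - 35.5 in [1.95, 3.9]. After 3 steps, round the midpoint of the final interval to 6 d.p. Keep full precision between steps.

2.559375

f(1.950000) = -21.040994, f(3.900000) = 195.844100 (opposite signs)
step 1: m = 2.925000, f(m) = 37.698719 > 0 → root in [1.950000, 2.925000]
step 2: m = 2.437500, f(m) = -0.199692 < 0 → root in [2.437500, 2.925000]
step 3: m = 2.681250, f(m) = 16.183181 > 0 → root in [2.437500, 2.681250]
Midpoint of [2.437500, 2.681250] = 2.559375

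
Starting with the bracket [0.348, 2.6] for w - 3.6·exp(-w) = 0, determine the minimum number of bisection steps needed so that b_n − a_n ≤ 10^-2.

8

Initial width b − a = 2.6 − 0.348 = 2.252000.
After n steps the width is (b−a)/2^n; need (b−a)/2^n ≤ 10^-2.
So n ≥ log₂(2.252000/10^-2) = log₂(225.2000) ≈ 7.8151.
Hence n = 8.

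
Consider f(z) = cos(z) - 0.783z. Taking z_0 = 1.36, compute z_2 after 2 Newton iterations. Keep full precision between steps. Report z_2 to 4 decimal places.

0.8465

f'(z) = -sin(z) - 0.783
z_0 = 1.360000: f = -0.855641, f' = -1.760865 → z_1 = 1.360000 - (-0.855641)/(-1.760865) = 0.874079
z_1 = 0.874079: f = -0.042700, f' = -1.549953 → z_2 = 0.874079 - (-0.042700)/(-1.549953) = 0.846530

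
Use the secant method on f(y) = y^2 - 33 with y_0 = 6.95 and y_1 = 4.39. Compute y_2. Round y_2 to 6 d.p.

f(y_0) = 15.302500, f(y_1) = -13.727900
y_2 = 4.390000 - (-13.727900)·(4.390000 - 6.950000)/(-13.727900 - (15.302500)) = 5.600573; f(y_2) = -1.633580

5.600573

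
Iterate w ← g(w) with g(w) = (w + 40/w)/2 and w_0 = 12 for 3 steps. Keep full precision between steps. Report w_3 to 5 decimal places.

6.32563

w_1 = g(12.000000) = 7.666667
w_2 = g(7.666667) = 6.442029
w_3 = g(6.442029) = 6.325626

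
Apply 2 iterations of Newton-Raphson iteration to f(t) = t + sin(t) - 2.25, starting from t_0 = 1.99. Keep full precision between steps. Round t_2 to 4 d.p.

1.2474

Newton update: t ← t − f(t)/f'(t).
f'(t) = 1 + cos(t)
t_0 = 1.990000: f = 0.653413, f' = 0.592967 → t_1 = 1.990000 - (0.653413)/(0.592967) = 0.888061
t_1 = 0.888061: f = -0.586089, f' = 1.630918 → t_2 = 0.888061 - (-0.586089)/(1.630918) = 1.247423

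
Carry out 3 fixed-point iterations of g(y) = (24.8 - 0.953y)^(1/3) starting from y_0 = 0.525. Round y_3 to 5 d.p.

y_1 = g(0.525000) = 2.896455
y_2 = g(2.896455) = 2.803723
y_3 = g(2.803723) = 2.807465

2.80747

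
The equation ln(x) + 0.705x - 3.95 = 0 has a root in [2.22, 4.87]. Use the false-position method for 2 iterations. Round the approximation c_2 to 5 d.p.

f(2.220000) = -1.587393, f(4.870000) = 1.066444
step 1: c = 3.805098, f(c) = 0.068936 > 0 → new bracket [2.220000, 3.805098]
step 2: c = 3.739127, f(c) = 0.004936 > 0 → new bracket [2.220000, 3.739127]

3.73913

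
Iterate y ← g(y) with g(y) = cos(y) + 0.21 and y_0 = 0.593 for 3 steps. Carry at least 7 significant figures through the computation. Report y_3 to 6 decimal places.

y_1 = g(0.593000) = 1.039268
y_2 = g(1.039268) = 0.716852
y_3 = g(0.716852) = 0.963878

0.963878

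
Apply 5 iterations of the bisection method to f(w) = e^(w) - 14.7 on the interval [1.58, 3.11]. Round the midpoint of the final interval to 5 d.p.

f(1.580000) = -9.845044, f(3.110000) = 7.721044 (opposite signs)
step 1: m = 2.345000, f(m) = -4.266727 < 0 → root in [2.345000, 3.110000]
step 2: m = 2.727500, f(m) = 0.594603 > 0 → root in [2.345000, 2.727500]
step 3: m = 2.536250, f(m) = -2.067789 < 0 → root in [2.536250, 2.727500]
step 4: m = 2.631875, f(m) = -0.800192 < 0 → root in [2.631875, 2.727500]
step 5: m = 2.679688, f(m) = -0.119464 < 0 → root in [2.679688, 2.727500]
Midpoint of [2.679688, 2.727500] = 2.703594

2.70359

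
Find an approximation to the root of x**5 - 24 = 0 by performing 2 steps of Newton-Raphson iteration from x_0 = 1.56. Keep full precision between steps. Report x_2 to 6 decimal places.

1.914119

f'(x) = 5x**4
x_0 = 1.560000: f = -14.761042, f' = 29.612045 → x_1 = 1.560000 - (-14.761042)/(29.612045) = 2.058481
x_1 = 2.058481: f = 12.960201, f' = 89.775424 → x_2 = 2.058481 - (12.960201)/(89.775424) = 1.914119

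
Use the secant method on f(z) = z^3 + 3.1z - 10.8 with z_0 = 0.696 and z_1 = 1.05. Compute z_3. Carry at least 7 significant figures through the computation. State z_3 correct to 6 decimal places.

1.604880

Secant update: z_(k+1) = z_k − f(z_k)·(z_k − z_(k-1))/(f(z_k) − f(z_(k-1))).
f(z_0) = -8.305246, f(z_1) = -6.387375
z_2 = 1.050000 - (-6.387375)·(1.050000 - 0.696000)/(-6.387375 - (-8.305246)) = 2.228979; f(z_2) = 7.184182
z_3 = 2.228979 - (7.184182)·(2.228979 - 1.050000)/(7.184182 - (-6.387375)) = 1.604880; f(z_3) = -1.691281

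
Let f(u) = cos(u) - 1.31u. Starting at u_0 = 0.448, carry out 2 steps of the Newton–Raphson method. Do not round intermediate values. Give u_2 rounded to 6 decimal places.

0.620899

Newton update: u ← u − f(u)/f'(u).
f'(u) = -sin(u) - 1.31
u_0 = 0.448000: f = 0.314435, f' = -1.743164 → u_1 = 0.448000 - (0.314435)/(-1.743164) = 0.628382
u_1 = 0.628382: f = -0.014201, f' = -1.897837 → u_2 = 0.628382 - (-0.014201)/(-1.897837) = 0.620899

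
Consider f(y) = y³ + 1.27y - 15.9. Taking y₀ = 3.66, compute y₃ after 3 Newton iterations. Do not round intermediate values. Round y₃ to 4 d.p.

f'(y) = 3y² + 1.27
y_0 = 3.660000: f = 37.776096, f' = 41.456800 → y_1 = 3.660000 - (37.776096)/(41.456800) = 2.748784
y_1 = 2.748784: f = 8.360257, f' = 23.937442 → y_2 = 2.748784 - (8.360257)/(23.937442) = 2.399530
y_2 = 2.399530: f = 0.963277, f' = 18.543228 → y_3 = 2.399530 - (0.963277)/(18.543228) = 2.347582

2.3476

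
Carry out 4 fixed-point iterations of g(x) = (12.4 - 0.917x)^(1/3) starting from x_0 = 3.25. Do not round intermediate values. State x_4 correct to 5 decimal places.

x_1 = g(3.250000) = 2.111931
x_2 = g(2.111931) = 2.187209
x_3 = g(2.187209) = 2.182389
x_4 = g(2.182389) = 2.182698

2.18270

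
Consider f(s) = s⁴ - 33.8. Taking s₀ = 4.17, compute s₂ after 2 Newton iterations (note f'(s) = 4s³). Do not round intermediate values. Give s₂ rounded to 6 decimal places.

2.680539

Newton update: s ← s − f(s)/f'(s).
s_0 = 4.170000: f = 268.573843, f' = 290.046852 → s_1 = 4.170000 - (268.573843)/(290.046852) = 3.244033
s_1 = 3.244033: f = 76.949302, f' = 136.557558 → s_2 = 3.244033 - (76.949302)/(136.557558) = 2.680539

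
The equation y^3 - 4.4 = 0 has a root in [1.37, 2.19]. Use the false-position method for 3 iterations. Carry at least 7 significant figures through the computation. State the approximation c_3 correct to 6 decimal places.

1.632549

f(1.370000) = -1.828647, f(2.190000) = 6.103459
step 1: c = 1.559041, f(c) = -0.610584 < 0 → new bracket [1.559041, 2.190000]
step 2: c = 1.616421, f(c) = -0.176589 < 0 → new bracket [1.616421, 2.190000]
step 3: c = 1.632549, f(c) = -0.048901 < 0 → new bracket [1.632549, 2.190000]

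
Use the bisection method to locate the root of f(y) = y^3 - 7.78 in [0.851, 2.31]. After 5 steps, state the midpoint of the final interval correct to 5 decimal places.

f(0.851000) = -7.163705, f(2.310000) = 4.546391 (opposite signs)
step 1: m = 1.580500, f(m) = -3.831942 < 0 → root in [1.580500, 2.310000]
step 2: m = 1.945250, f(m) = -0.419179 < 0 → root in [1.945250, 2.310000]
step 3: m = 2.127625, f(m) = 1.851308 > 0 → root in [1.945250, 2.127625]
step 4: m = 2.036437, f(m) = 0.665265 > 0 → root in [1.945250, 2.036437]
step 5: m = 1.990844, f(m) = 0.110627 > 0 → root in [1.945250, 1.990844]
Midpoint of [1.945250, 1.990844] = 1.968047

1.96805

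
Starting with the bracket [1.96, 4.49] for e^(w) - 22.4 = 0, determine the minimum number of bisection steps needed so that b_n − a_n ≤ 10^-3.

12

Initial width b − a = 4.49 − 1.96 = 2.530000.
After n steps the width is (b−a)/2^n; need (b−a)/2^n ≤ 10^-3.
So n ≥ log₂(2.530000/10^-3) = log₂(2530.0000) ≈ 11.3049.
Hence n = 12.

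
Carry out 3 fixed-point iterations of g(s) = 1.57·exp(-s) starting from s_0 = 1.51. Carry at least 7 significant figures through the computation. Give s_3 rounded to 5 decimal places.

s_1 = g(1.510000) = 0.346829
s_2 = g(0.346829) = 1.109875
s_3 = g(1.109875) = 0.517473

0.51747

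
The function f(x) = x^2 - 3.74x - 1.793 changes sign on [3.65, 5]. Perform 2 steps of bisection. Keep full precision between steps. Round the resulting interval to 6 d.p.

[3.987500, 4.325000]

f(3.650000) = -2.121500, f(5.000000) = 4.507000 (opposite signs)
step 1: m = 4.325000, f(m) = 0.737125 > 0 → root in [3.650000, 4.325000]
step 2: m = 3.987500, f(m) = -0.806094 < 0 → root in [3.987500, 4.325000]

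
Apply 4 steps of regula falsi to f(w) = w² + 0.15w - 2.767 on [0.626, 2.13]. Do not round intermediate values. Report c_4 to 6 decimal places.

1.589606

f(0.626000) = -2.281224, f(2.130000) = 2.089400
step 1: c = 1.411005, f(c) = -0.564415 < 0 → new bracket [1.411005, 2.130000]
step 2: c = 1.563921, f(c) = -0.086563 < 0 → new bracket [1.563921, 2.130000]
step 3: c = 1.586440, f(c) = -0.012241 < 0 → new bracket [1.586440, 2.130000]
step 4: c = 1.589606, f(c) = -0.001711 < 0 → new bracket [1.589606, 2.130000]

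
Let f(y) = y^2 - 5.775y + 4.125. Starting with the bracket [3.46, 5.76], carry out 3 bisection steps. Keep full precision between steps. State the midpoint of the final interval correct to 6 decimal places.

f(3.460000) = -3.884900, f(5.760000) = 4.038600 (opposite signs)
step 1: m = 4.610000, f(m) = -1.245650 < 0 → root in [4.610000, 5.760000]
step 2: m = 5.185000, f(m) = 1.065850 > 0 → root in [4.610000, 5.185000]
step 3: m = 4.897500, f(m) = -0.172556 < 0 → root in [4.897500, 5.185000]
Midpoint of [4.897500, 5.185000] = 5.041250

5.041250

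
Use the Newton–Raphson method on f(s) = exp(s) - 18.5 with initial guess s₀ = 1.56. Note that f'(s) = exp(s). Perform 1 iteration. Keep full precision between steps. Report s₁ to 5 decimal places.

4.44752

s_0 = 1.560000: f = -13.741179, f' = 4.758821 → s_1 = 1.560000 - (-13.741179)/(4.758821) = 4.447517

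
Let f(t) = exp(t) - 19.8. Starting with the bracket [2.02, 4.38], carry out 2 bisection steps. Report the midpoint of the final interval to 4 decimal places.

2.9050

f(2.020000) = -12.261675, f(4.380000) = 60.038033 (opposite signs)
step 1: m = 3.200000, f(m) = 4.732530 > 0 → root in [2.020000, 3.200000]
step 2: m = 2.610000, f(m) = -6.200949 < 0 → root in [2.610000, 3.200000]
Midpoint of [2.610000, 3.200000] = 2.905000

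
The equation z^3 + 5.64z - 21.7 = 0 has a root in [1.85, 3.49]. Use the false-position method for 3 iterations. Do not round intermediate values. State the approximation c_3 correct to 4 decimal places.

2.1181

f(1.850000) = -4.934375, f(3.490000) = 40.492149
step 1: c = 2.028142, f(c) = -1.918800 < 0 → new bracket [2.028142, 3.490000]
step 2: c = 2.094281, f(c) = -0.702713 < 0 → new bracket [2.094281, 3.490000]
step 3: c = 2.118089, f(c) = -0.251584 < 0 → new bracket [2.118089, 3.490000]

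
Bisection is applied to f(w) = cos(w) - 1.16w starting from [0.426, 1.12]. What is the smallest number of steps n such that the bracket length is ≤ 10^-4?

13

Initial width b − a = 1.12 − 0.426 = 0.694000.
After n steps the width is (b−a)/2^n; need (b−a)/2^n ≤ 10^-4.
So n ≥ log₂(0.694000/10^-4) = log₂(6940.0000) ≈ 12.7607.
Hence n = 13.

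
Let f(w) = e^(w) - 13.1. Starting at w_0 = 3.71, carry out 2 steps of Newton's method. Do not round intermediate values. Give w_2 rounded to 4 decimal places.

Newton update: w ← w − f(w)/f'(w).
f'(w) = e^(w)
w_0 = 3.710000: f = 27.753807, f' = 40.853807 → w_1 = 3.710000 - (27.753807)/(40.853807) = 3.030656
w_1 = 3.030656: f = 7.610805, f' = 20.710805 → w_2 = 3.030656 - (7.610805)/(20.710805) = 2.663176

2.6632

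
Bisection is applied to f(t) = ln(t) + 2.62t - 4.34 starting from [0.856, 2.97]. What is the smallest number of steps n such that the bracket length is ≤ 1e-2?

Initial width b − a = 2.97 − 0.856 = 2.114000.
After n steps the width is (b−a)/2^n; need (b−a)/2^n ≤ 1e-2.
So n ≥ log₂(2.114000/1e-2) = log₂(211.4000) ≈ 7.7238.
Hence n = 8.

8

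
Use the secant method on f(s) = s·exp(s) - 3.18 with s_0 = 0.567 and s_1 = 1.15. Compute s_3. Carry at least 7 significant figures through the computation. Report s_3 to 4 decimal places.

1.0784

Secant update: s_(k+1) = s_k − f(s_k)·(s_k − s_(k-1))/(f(s_k) − f(s_(k-1))).
f(s_0) = -2.180396, f(s_1) = 0.451922
s_2 = 1.150000 - (0.451922)·(1.150000 - 0.567000)/(0.451922 - (-2.180396)) = 1.049909; f(s_2) = -0.179997
s_3 = 1.049909 - (-0.179997)·(1.049909 - 1.150000)/(-0.179997 - (0.451922)) = 1.078419; f(s_3) = -0.009416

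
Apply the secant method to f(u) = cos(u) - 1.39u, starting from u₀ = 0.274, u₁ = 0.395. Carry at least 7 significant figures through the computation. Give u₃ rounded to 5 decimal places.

0.59478

f(u_0) = 0.581836, f(u_1) = 0.373947
u_2 = 0.395000 - (0.373947)·(0.395000 - 0.274000)/(0.373947 - (0.581836)) = 0.612652; f(u_2) = -0.033460
u_3 = 0.612652 - (-0.033460)·(0.612652 - 0.395000)/(-0.033460 - (0.373947)) = 0.594776; f(u_3) = 0.001535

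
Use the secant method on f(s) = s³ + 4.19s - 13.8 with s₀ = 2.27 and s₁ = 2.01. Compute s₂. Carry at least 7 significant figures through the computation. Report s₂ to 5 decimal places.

1.85718

f(s_0) = 7.408383, f(s_1) = 2.742501
s_2 = 2.010000 - (2.742501)·(2.010000 - 2.270000)/(2.742501 - (7.408383)) = 1.857178; f(s_2) = 0.387185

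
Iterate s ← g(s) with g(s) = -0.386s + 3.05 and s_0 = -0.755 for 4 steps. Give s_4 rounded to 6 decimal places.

2.134964

s_1 = g(-0.755000) = 3.341430
s_2 = g(3.341430) = 1.760208
s_3 = g(1.760208) = 2.370560
s_4 = g(2.370560) = 2.134964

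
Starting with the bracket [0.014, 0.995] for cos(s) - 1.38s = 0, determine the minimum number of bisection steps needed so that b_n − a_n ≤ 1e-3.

Initial width b − a = 0.995 − 0.014 = 0.981000.
After n steps the width is (b−a)/2^n; need (b−a)/2^n ≤ 1e-3.
So n ≥ log₂(0.981000/1e-3) = log₂(981.0000) ≈ 9.9381.
Hence n = 10.

10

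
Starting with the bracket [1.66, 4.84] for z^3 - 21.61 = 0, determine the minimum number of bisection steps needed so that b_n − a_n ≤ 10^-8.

29

Initial width b − a = 4.84 − 1.66 = 3.180000.
After n steps the width is (b−a)/2^n; need (b−a)/2^n ≤ 10^-8.
So n ≥ log₂(3.180000/10^-8) = log₂(318000000.0000) ≈ 28.2445.
Hence n = 29.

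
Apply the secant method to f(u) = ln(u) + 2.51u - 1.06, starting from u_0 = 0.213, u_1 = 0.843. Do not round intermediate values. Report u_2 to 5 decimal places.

f(u_0) = -2.071833, f(u_1) = 0.885142
u_2 = 0.843000 - (0.885142)·(0.843000 - 0.213000)/(0.885142 - (-2.071833)) = 0.654416; f(u_2) = 0.158571

0.65442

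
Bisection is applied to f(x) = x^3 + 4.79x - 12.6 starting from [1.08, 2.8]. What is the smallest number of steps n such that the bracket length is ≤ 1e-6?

21

Initial width b − a = 2.8 − 1.08 = 1.720000.
After n steps the width is (b−a)/2^n; need (b−a)/2^n ≤ 1e-6.
So n ≥ log₂(1.720000/1e-6) = log₂(1720000.0000) ≈ 20.7140.
Hence n = 21.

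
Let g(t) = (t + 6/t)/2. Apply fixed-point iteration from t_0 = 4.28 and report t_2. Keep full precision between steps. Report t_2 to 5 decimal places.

t_1 = g(4.280000) = 2.840935
t_2 = g(2.840935) = 2.476458

2.47646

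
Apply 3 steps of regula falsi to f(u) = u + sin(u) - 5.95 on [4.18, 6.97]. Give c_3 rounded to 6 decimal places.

False-position update: c = (a·f(b) − b·f(a))/(f(b) − f(a)); replace the endpoint whose sign matches f(c).
f(4.180000) = -2.631597, f(6.970000) = 1.654077
step 1: c = 5.893186, f(c) = -0.437003 < 0 → new bracket [5.893186, 6.970000]
step 2: c = 6.118223, f(c) = 0.004007 > 0 → new bracket [5.893186, 6.118223]
step 3: c = 6.116178, f(c) = -0.000054 < 0 → new bracket [6.116178, 6.118223]

6.116178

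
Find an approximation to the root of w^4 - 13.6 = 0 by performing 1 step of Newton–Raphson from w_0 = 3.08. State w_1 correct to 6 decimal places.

Newton update: w ← w − f(w)/f'(w).
f'(w) = 4w^3
w_0 = 3.080000: f = 76.391785, f' = 116.872448 → w_1 = 3.080000 - (76.391785)/(116.872448) = 2.426366

2.426366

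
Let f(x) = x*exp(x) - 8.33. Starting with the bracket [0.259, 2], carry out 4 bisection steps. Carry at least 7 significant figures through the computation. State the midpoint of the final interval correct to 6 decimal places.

1.619156

f(0.259000) = -7.994431, f(2.000000) = 6.448112 (opposite signs)
step 1: m = 1.129500, f(m) = -4.835204 < 0 → root in [1.129500, 2.000000]
step 2: m = 1.564750, f(m) = -0.848180 < 0 → root in [1.564750, 2.000000]
step 3: m = 1.782375, f(m) = 2.264360 > 0 → root in [1.564750, 1.782375]
step 4: m = 1.673563, f(m) = 0.591973 > 0 → root in [1.564750, 1.673563]
Midpoint of [1.564750, 1.673563] = 1.619156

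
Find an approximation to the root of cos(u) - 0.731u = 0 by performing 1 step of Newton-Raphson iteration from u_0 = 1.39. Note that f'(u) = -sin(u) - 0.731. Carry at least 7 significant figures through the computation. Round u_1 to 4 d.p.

0.9023

u_0 = 1.390000: f = -0.836277, f' = -1.714701 → u_1 = 1.390000 - (-0.836277)/(-1.714701) = 0.902290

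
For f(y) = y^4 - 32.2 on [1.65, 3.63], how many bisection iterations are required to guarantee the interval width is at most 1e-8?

28

Initial width b − a = 3.63 − 1.65 = 1.980000.
After n steps the width is (b−a)/2^n; need (b−a)/2^n ≤ 1e-8.
So n ≥ log₂(1.980000/1e-8) = log₂(198000000.0000) ≈ 27.5609.
Hence n = 28.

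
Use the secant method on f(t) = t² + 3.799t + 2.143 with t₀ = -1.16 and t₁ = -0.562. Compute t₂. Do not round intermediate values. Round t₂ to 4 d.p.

Secant update: t_(k+1) = t_k − f(t_k)·(t_k − t_(k-1))/(f(t_k) − f(t_(k-1))).
f(t_0) = -0.918240, f(t_1) = 0.323806
t_2 = -0.562000 - (0.323806)·(-0.562000 - -1.160000)/(0.323806 - (-0.918240)) = -0.717901; f(t_2) = -0.068924

-0.7179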